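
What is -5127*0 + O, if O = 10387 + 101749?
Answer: 112136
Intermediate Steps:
O = 112136
-5127*0 + O = -5127*0 + 112136 = 0 + 112136 = 112136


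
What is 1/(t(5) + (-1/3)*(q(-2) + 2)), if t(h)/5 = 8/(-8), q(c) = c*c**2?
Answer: -1/3 ≈ -0.33333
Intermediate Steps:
q(c) = c**3
t(h) = -5 (t(h) = 5*(8/(-8)) = 5*(8*(-1/8)) = 5*(-1) = -5)
1/(t(5) + (-1/3)*(q(-2) + 2)) = 1/(-5 + (-1/3)*((-2)**3 + 2)) = 1/(-5 + (-1*1/3)*(-8 + 2)) = 1/(-5 - 1/3*(-6)) = 1/(-5 + 2) = 1/(-3) = 1*(-1/3) = -1/3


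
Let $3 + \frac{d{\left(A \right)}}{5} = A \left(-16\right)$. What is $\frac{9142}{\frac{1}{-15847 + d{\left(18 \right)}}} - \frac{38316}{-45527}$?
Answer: $- \frac{7201227905552}{45527} \approx -1.5817 \cdot 10^{8}$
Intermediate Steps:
$d{\left(A \right)} = -15 - 80 A$ ($d{\left(A \right)} = -15 + 5 A \left(-16\right) = -15 + 5 \left(- 16 A\right) = -15 - 80 A$)
$\frac{9142}{\frac{1}{-15847 + d{\left(18 \right)}}} - \frac{38316}{-45527} = \frac{9142}{\frac{1}{-15847 - 1455}} - \frac{38316}{-45527} = \frac{9142}{\frac{1}{-15847 - 1455}} - - \frac{38316}{45527} = \frac{9142}{\frac{1}{-15847 - 1455}} + \frac{38316}{45527} = \frac{9142}{\frac{1}{-17302}} + \frac{38316}{45527} = \frac{9142}{- \frac{1}{17302}} + \frac{38316}{45527} = 9142 \left(-17302\right) + \frac{38316}{45527} = -158174884 + \frac{38316}{45527} = - \frac{7201227905552}{45527}$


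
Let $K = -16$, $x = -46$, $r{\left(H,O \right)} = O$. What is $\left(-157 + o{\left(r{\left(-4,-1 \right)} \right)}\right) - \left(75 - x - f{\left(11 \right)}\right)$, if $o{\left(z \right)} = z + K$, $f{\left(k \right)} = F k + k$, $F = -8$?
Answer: $-372$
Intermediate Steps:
$f{\left(k \right)} = - 7 k$ ($f{\left(k \right)} = - 8 k + k = - 7 k$)
$o{\left(z \right)} = -16 + z$ ($o{\left(z \right)} = z - 16 = -16 + z$)
$\left(-157 + o{\left(r{\left(-4,-1 \right)} \right)}\right) - \left(75 - x - f{\left(11 \right)}\right) = \left(-157 - 17\right) - 198 = -174 - 198 = -372$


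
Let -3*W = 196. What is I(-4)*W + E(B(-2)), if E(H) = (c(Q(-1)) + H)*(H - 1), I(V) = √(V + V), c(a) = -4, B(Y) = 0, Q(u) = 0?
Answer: 4 - 392*I*√2/3 ≈ 4.0 - 184.79*I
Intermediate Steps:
W = -196/3 (W = -⅓*196 = -196/3 ≈ -65.333)
I(V) = √2*√V (I(V) = √(2*V) = √2*√V)
E(H) = (-1 + H)*(-4 + H) (E(H) = (-4 + H)*(H - 1) = (-4 + H)*(-1 + H) = (-1 + H)*(-4 + H))
I(-4)*W + E(B(-2)) = (√2*√(-4))*(-196/3) + (4 + 0² - 5*0) = (√2*(2*I))*(-196/3) + (4 + 0 + 0) = (2*I*√2)*(-196/3) + 4 = -392*I*√2/3 + 4 = 4 - 392*I*√2/3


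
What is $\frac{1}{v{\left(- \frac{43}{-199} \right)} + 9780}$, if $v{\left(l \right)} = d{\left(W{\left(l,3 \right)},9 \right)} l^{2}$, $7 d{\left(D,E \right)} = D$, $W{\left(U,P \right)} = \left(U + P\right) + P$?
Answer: $\frac{55164193}{539508094753} \approx 0.00010225$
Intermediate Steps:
$W{\left(U,P \right)} = U + 2 P$ ($W{\left(U,P \right)} = \left(P + U\right) + P = U + 2 P$)
$d{\left(D,E \right)} = \frac{D}{7}$
$v{\left(l \right)} = l^{2} \left(\frac{6}{7} + \frac{l}{7}\right)$ ($v{\left(l \right)} = \frac{l + 2 \cdot 3}{7} l^{2} = \frac{l + 6}{7} l^{2} = \frac{6 + l}{7} l^{2} = \left(\frac{6}{7} + \frac{l}{7}\right) l^{2} = l^{2} \left(\frac{6}{7} + \frac{l}{7}\right)$)
$\frac{1}{v{\left(- \frac{43}{-199} \right)} + 9780} = \frac{1}{\frac{\left(- \frac{43}{-199}\right)^{2} \left(6 - \frac{43}{-199}\right)}{7} + 9780} = \frac{1}{\frac{\left(\left(-43\right) \left(- \frac{1}{199}\right)\right)^{2} \left(6 - - \frac{43}{199}\right)}{7} + 9780} = \frac{1}{\frac{\left(\frac{43}{199}\right)^{2} \left(6 + \frac{43}{199}\right)}{7} + 9780} = \frac{1}{\frac{1}{7} \cdot \frac{1849}{39601} \cdot \frac{1237}{199} + 9780} = \frac{1}{\frac{2287213}{55164193} + 9780} = \frac{1}{\frac{539508094753}{55164193}} = \frac{55164193}{539508094753}$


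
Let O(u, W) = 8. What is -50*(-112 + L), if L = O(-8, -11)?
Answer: 5200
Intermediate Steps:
L = 8
-50*(-112 + L) = -50*(-112 + 8) = -50*(-104) = 5200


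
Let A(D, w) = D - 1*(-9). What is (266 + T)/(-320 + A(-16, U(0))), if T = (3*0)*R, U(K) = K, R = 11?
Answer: -266/327 ≈ -0.81346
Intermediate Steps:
A(D, w) = 9 + D (A(D, w) = D + 9 = 9 + D)
T = 0 (T = (3*0)*11 = 0*11 = 0)
(266 + T)/(-320 + A(-16, U(0))) = (266 + 0)/(-320 + (9 - 16)) = 266/(-320 - 7) = 266/(-327) = 266*(-1/327) = -266/327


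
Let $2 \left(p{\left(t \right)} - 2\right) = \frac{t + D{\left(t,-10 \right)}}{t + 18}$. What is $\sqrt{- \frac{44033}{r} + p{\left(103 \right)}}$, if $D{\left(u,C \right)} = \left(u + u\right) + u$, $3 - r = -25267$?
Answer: $\frac{\sqrt{419507690}}{14630} \approx 1.4$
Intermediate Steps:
$r = 25270$ ($r = 3 - -25267 = 3 + 25267 = 25270$)
$D{\left(u,C \right)} = 3 u$ ($D{\left(u,C \right)} = 2 u + u = 3 u$)
$p{\left(t \right)} = 2 + \frac{2 t}{18 + t}$ ($p{\left(t \right)} = 2 + \frac{\left(t + 3 t\right) \frac{1}{t + 18}}{2} = 2 + \frac{4 t \frac{1}{18 + t}}{2} = 2 + \frac{2 t}{18 + t}$)
$\sqrt{- \frac{44033}{r} + p{\left(103 \right)}} = \sqrt{- \frac{44033}{25270} + \frac{4 \left(9 + 103\right)}{18 + 103}} = \sqrt{\left(-44033\right) \frac{1}{25270} + 4 \cdot \frac{1}{121} \cdot 112} = \sqrt{- \frac{44033}{25270} + 4 \cdot \frac{1}{121} \cdot 112} = \sqrt{- \frac{44033}{25270} + \frac{448}{121}} = \sqrt{\frac{5992967}{3057670}} = \frac{\sqrt{419507690}}{14630}$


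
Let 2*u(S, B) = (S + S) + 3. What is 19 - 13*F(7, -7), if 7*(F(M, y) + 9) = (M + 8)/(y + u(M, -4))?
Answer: 822/7 ≈ 117.43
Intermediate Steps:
u(S, B) = 3/2 + S (u(S, B) = ((S + S) + 3)/2 = (2*S + 3)/2 = (3 + 2*S)/2 = 3/2 + S)
F(M, y) = -9 + (8 + M)/(7*(3/2 + M + y)) (F(M, y) = -9 + ((M + 8)/(y + (3/2 + M)))/7 = -9 + ((8 + M)/(3/2 + M + y))/7 = -9 + (8 + M)/(7*(3/2 + M + y)))
19 - 13*F(7, -7) = 19 - 13*(-173 - 126*(-7) - 124*7)/(7*(3 + 2*7 + 2*(-7))) = 19 - 13*(-173 + 882 - 868)/(7*(3 + 14 - 14)) = 19 - 13*(-159)/(7*3) = 19 - 13*(-53/7) = 19 + 689/7 = 822/7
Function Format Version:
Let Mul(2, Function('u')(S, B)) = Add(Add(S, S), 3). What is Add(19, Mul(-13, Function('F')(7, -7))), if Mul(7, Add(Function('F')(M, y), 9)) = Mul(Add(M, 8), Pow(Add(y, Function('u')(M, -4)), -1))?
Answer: Rational(822, 7) ≈ 117.43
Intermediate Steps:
Function('u')(S, B) = Add(Rational(3, 2), S) (Function('u')(S, B) = Mul(Rational(1, 2), Add(Add(S, S), 3)) = Mul(Rational(1, 2), Add(Mul(2, S), 3)) = Mul(Rational(1, 2), Add(3, Mul(2, S))) = Add(Rational(3, 2), S))
Function('F')(M, y) = Add(-9, Mul(Rational(1, 7), Pow(Add(Rational(3, 2), M, y), -1), Add(8, M))) (Function('F')(M, y) = Add(-9, Mul(Rational(1, 7), Mul(Add(M, 8), Pow(Add(y, Add(Rational(3, 2), M)), -1)))) = Add(-9, Mul(Rational(1, 7), Mul(Add(8, M), Pow(Add(Rational(3, 2), M, y), -1)))) = Add(-9, Mul(Rational(1, 7), Mul(Pow(Add(Rational(3, 2), M, y), -1), Add(8, M)))) = Add(-9, Mul(Rational(1, 7), Pow(Add(Rational(3, 2), M, y), -1), Add(8, M))))
Add(19, Mul(-13, Function('F')(7, -7))) = Add(19, Mul(-13, Mul(Rational(1, 7), Pow(Add(3, Mul(2, 7), Mul(2, -7)), -1), Add(-173, Mul(-126, -7), Mul(-124, 7))))) = Add(19, Mul(-13, Mul(Rational(1, 7), Pow(Add(3, 14, -14), -1), Add(-173, 882, -868)))) = Add(19, Mul(-13, Mul(Rational(1, 7), Pow(3, -1), -159))) = Add(19, Mul(-13, Mul(Rational(1, 7), Rational(1, 3), -159))) = Add(19, Mul(-13, Rational(-53, 7))) = Add(19, Rational(689, 7)) = Rational(822, 7)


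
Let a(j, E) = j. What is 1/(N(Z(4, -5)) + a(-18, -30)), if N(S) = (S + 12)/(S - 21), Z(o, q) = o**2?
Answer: -5/118 ≈ -0.042373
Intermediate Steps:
N(S) = (12 + S)/(-21 + S)
1/(N(Z(4, -5)) + a(-18, -30)) = 1/((12 + 4**2)/(-21 + 4**2) - 18) = 1/((12 + 16)/(-21 + 16) - 18) = 1/(28/(-5) - 18) = 1/(-1/5*28 - 18) = 1/(-28/5 - 18) = 1/(-118/5) = -5/118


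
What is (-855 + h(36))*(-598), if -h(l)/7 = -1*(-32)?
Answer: 645242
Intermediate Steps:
h(l) = -224 (h(l) = -(-7)*(-32) = -7*32 = -224)
(-855 + h(36))*(-598) = (-855 - 224)*(-598) = -1079*(-598) = 645242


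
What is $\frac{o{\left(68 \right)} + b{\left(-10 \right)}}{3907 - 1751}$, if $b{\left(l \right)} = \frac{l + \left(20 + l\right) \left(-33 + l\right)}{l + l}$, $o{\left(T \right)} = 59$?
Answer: $\frac{81}{2156} \approx 0.03757$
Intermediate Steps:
$b{\left(l \right)} = \frac{l + \left(-33 + l\right) \left(20 + l\right)}{2 l}$
$\frac{o{\left(68 \right)} + b{\left(-10 \right)}}{3907 - 1751} = \frac{59 - \left(11 - 33\right)}{3907 - 1751} = \frac{59 - -22}{2156} = \left(59 - -22\right) \frac{1}{2156} = \left(59 + 22\right) \frac{1}{2156} = 81 \cdot \frac{1}{2156} = \frac{81}{2156}$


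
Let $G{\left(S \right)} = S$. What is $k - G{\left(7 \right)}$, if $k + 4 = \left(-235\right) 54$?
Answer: $-12701$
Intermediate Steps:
$k = -12694$ ($k = -4 - 12690 = -12694$)
$k - G{\left(7 \right)} = -12694 - 7 = -12701$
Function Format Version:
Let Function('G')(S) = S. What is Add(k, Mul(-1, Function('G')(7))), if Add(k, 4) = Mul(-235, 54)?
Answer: -12701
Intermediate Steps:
k = -12694 (k = Add(-4, Mul(-235, 54)) = Add(-4, -12690) = -12694)
Add(k, Mul(-1, Function('G')(7))) = Add(-12694, Mul(-1, 7)) = Add(-12694, -7) = -12701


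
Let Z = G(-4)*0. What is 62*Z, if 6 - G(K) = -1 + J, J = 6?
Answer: 0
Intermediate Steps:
G(K) = 1 (G(K) = 6 - (-1 + 6) = 6 - 1*5 = 6 - 5 = 1)
Z = 0 (Z = 1*0 = 0)
62*Z = 62*0 = 0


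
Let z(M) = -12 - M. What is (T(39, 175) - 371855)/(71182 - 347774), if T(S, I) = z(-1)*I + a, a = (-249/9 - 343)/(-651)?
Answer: 182497807/135046044 ≈ 1.3514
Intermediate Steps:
a = 1112/1953 (a = (-249*⅑ - 343)*(-1/651) = (-83/3 - 343)*(-1/651) = -1112/3*(-1/651) = 1112/1953 ≈ 0.56938)
T(S, I) = 1112/1953 - 11*I (T(S, I) = (-12 - 1*(-1))*I + 1112/1953 = (-12 + 1)*I + 1112/1953 = -11*I + 1112/1953 = 1112/1953 - 11*I)
(T(39, 175) - 371855)/(71182 - 347774) = ((1112/1953 - 11*175) - 371855)/(71182 - 347774) = ((1112/1953 - 1925) - 371855)/(-276592) = (-3758413/1953 - 371855)*(-1/276592) = -729991228/1953*(-1/276592) = 182497807/135046044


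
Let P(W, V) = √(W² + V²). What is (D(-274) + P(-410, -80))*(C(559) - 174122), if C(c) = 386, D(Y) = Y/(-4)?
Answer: -11900916 - 1737360*√1745 ≈ -8.4476e+7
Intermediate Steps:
D(Y) = -Y/4 (D(Y) = Y*(-¼) = -Y/4)
P(W, V) = √(V² + W²)
(D(-274) + P(-410, -80))*(C(559) - 174122) = (-¼*(-274) + √((-80)² + (-410)²))*(386 - 174122) = (137/2 + √(6400 + 168100))*(-173736) = (137/2 + √174500)*(-173736) = (137/2 + 10*√1745)*(-173736) = -11900916 - 1737360*√1745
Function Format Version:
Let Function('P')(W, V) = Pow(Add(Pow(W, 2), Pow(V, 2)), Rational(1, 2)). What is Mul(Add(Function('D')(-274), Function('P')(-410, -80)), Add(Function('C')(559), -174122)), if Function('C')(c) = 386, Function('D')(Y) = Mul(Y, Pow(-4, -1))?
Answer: Add(-11900916, Mul(-1737360, Pow(1745, Rational(1, 2)))) ≈ -8.4476e+7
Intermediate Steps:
Function('D')(Y) = Mul(Rational(-1, 4), Y) (Function('D')(Y) = Mul(Y, Rational(-1, 4)) = Mul(Rational(-1, 4), Y))
Function('P')(W, V) = Pow(Add(Pow(V, 2), Pow(W, 2)), Rational(1, 2))
Mul(Add(Function('D')(-274), Function('P')(-410, -80)), Add(Function('C')(559), -174122)) = Mul(Add(Mul(Rational(-1, 4), -274), Pow(Add(Pow(-80, 2), Pow(-410, 2)), Rational(1, 2))), Add(386, -174122)) = Mul(Add(Rational(137, 2), Pow(Add(6400, 168100), Rational(1, 2))), -173736) = Mul(Add(Rational(137, 2), Pow(174500, Rational(1, 2))), -173736) = Mul(Add(Rational(137, 2), Mul(10, Pow(1745, Rational(1, 2)))), -173736) = Add(-11900916, Mul(-1737360, Pow(1745, Rational(1, 2))))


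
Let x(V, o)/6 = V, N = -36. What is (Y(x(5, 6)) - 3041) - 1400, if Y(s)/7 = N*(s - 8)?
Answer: -9985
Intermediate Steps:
x(V, o) = 6*V
Y(s) = 2016 - 252*s (Y(s) = 7*(-36*(s - 8)) = 7*(-36*(-8 + s)) = 7*(288 - 36*s) = 2016 - 252*s)
(Y(x(5, 6)) - 3041) - 1400 = ((2016 - 1512*5) - 3041) - 1400 = ((2016 - 252*30) - 3041) - 1400 = ((2016 - 7560) - 3041) - 1400 = (-5544 - 3041) - 1400 = -8585 - 1400 = -9985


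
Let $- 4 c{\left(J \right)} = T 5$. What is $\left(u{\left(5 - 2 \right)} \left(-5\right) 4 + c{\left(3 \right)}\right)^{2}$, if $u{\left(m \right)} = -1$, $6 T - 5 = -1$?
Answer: $\frac{13225}{36} \approx 367.36$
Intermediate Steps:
$T = \frac{2}{3}$ ($T = \frac{5}{6} + \frac{1}{6} \left(-1\right) = \frac{5}{6} - \frac{1}{6} = \frac{2}{3} \approx 0.66667$)
$c{\left(J \right)} = - \frac{5}{6}$ ($c{\left(J \right)} = - \frac{\frac{2}{3} \cdot 5}{4} = \left(- \frac{1}{4}\right) \frac{10}{3} = - \frac{5}{6}$)
$\left(u{\left(5 - 2 \right)} \left(-5\right) 4 + c{\left(3 \right)}\right)^{2} = \left(\left(-1\right) \left(-5\right) 4 - \frac{5}{6}\right)^{2} = \left(5 \cdot 4 - \frac{5}{6}\right)^{2} = \left(20 - \frac{5}{6}\right)^{2} = \left(\frac{115}{6}\right)^{2} = \frac{13225}{36}$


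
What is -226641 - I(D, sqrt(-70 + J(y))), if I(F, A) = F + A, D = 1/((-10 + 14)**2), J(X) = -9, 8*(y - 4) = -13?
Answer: -3626257/16 - I*sqrt(79) ≈ -2.2664e+5 - 8.8882*I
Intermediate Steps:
y = 19/8 (y = 4 + (1/8)*(-13) = 4 - 13/8 = 19/8 ≈ 2.3750)
D = 1/16 (D = 1/(4**2) = 1/16 ≈ 0.062500)
I(F, A) = A + F
-226641 - I(D, sqrt(-70 + J(y))) = -226641 - (sqrt(-70 - 9) + 1/16) = -226641 - (sqrt(-79) + 1/16) = -226641 - (I*sqrt(79) + 1/16) = -226641 - (1/16 + I*sqrt(79)) = -226641 + (-1/16 - I*sqrt(79)) = -3626257/16 - I*sqrt(79)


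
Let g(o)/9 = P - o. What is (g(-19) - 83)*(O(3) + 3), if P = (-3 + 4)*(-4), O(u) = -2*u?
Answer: -156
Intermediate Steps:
P = -4 (P = 1*(-4) = -4)
g(o) = -36 - 9*o (g(o) = 9*(-4 - o) = -36 - 9*o)
(g(-19) - 83)*(O(3) + 3) = ((-36 - 9*(-19)) - 83)*(-2*3 + 3) = ((-36 + 171) - 83)*(-6 + 3) = (135 - 83)*(-3) = 52*(-3) = -156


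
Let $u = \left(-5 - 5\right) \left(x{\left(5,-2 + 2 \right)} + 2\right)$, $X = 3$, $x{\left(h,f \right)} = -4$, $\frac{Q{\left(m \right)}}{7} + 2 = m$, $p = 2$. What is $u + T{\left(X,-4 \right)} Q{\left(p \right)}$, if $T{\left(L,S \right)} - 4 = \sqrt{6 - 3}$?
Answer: $20$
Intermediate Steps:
$Q{\left(m \right)} = -14 + 7 m$
$T{\left(L,S \right)} = 4 + \sqrt{3}$ ($T{\left(L,S \right)} = 4 + \sqrt{6 - 3} = 4 + \sqrt{3}$)
$u = 20$ ($u = \left(-5 - 5\right) \left(-4 + 2\right) = \left(-10\right) \left(-2\right) = 20$)
$u + T{\left(X,-4 \right)} Q{\left(p \right)} = 20 + \left(4 + \sqrt{3}\right) \left(-14 + 7 \cdot 2\right) = 20 + \left(4 + \sqrt{3}\right) \left(-14 + 14\right) = 20 + \left(4 + \sqrt{3}\right) 0 = 20 + 0 = 20$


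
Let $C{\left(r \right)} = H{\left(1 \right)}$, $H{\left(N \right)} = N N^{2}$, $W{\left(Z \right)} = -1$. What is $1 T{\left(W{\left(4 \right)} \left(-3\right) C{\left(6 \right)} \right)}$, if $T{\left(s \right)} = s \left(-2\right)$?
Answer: $-6$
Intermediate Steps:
$H{\left(N \right)} = N^{3}$
$C{\left(r \right)} = 1$ ($C{\left(r \right)} = 1^{3} = 1$)
$T{\left(s \right)} = - 2 s$
$1 T{\left(W{\left(4 \right)} \left(-3\right) C{\left(6 \right)} \right)} = 1 \left(- 2 \left(-1\right) \left(-3\right) 1\right) = 1 \left(- 2 \cdot 3 \cdot 1\right) = 1 \left(\left(-2\right) 3\right) = 1 \left(-6\right) = -6$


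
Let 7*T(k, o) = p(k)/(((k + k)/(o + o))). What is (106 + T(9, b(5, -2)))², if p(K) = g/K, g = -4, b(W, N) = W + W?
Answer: 3607443844/321489 ≈ 11221.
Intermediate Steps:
b(W, N) = 2*W
p(K) = -4/K
T(k, o) = -4*o/(7*k²) (T(k, o) = ((-4/k)/(((k + k)/(o + o))))/7 = ((-4/k)/(((2*k)/((2*o)))))/7 = ((-4/k)/(((2*k)*(1/(2*o)))))/7 = ((-4/k)/((k/o)))/7 = ((-4/k)*(o/k))/7 = (-4*o/k²)/7 = -4*o/(7*k²))
(106 + T(9, b(5, -2)))² = (106 - 4/7*2*5/9²)² = (106 - 4/7*10*1/81)² = (106 - 40/567)² = (60062/567)² = 3607443844/321489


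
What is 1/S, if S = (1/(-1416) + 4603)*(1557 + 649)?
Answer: 708/7189185241 ≈ 9.8481e-8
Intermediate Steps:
S = 7189185241/708 (S = (-1/1416 + 4603)*2206 = (6517847/1416)*2206 = 7189185241/708 ≈ 1.0154e+7)
1/S = 1/(7189185241/708) = 708/7189185241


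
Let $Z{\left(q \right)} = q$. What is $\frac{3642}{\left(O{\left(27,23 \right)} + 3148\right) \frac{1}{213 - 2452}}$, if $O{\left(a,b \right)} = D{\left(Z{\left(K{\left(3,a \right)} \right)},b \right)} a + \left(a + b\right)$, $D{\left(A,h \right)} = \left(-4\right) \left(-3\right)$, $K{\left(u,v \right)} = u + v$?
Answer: $- \frac{1359073}{587} \approx -2315.3$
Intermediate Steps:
$D{\left(A,h \right)} = 12$
$O{\left(a,b \right)} = b + 13 a$ ($O{\left(a,b \right)} = 12 a + \left(a + b\right) = b + 13 a$)
$\frac{3642}{\left(O{\left(27,23 \right)} + 3148\right) \frac{1}{213 - 2452}} = \frac{3642}{\left(\left(23 + 13 \cdot 27\right) + 3148\right) \frac{1}{213 - 2452}} = \frac{3642}{\left(\left(23 + 351\right) + 3148\right) \frac{1}{-2239}} = \frac{3642}{\left(374 + 3148\right) \left(- \frac{1}{2239}\right)} = \frac{3642}{3522 \left(- \frac{1}{2239}\right)} = \frac{3642}{- \frac{3522}{2239}} = 3642 \left(- \frac{2239}{3522}\right) = - \frac{1359073}{587}$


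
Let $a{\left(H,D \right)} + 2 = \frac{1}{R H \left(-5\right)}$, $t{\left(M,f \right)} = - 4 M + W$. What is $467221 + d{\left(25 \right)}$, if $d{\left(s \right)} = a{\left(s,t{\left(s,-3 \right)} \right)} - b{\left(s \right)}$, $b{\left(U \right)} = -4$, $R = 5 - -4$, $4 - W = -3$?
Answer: $\frac{525625874}{1125} \approx 4.6722 \cdot 10^{5}$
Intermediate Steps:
$W = 7$ ($W = 4 - -3 = 4 + 3 = 7$)
$R = 9$ ($R = 5 + 4 = 9$)
$t{\left(M,f \right)} = 7 - 4 M$ ($t{\left(M,f \right)} = - 4 M + 7 = 7 - 4 M$)
$a{\left(H,D \right)} = -2 - \frac{1}{45 H}$ ($a{\left(H,D \right)} = -2 + \frac{1}{9 H \left(-5\right)} = -2 + \frac{1}{\left(-45\right) H} = -2 - \frac{1}{45 H}$)
$d{\left(s \right)} = 2 - \frac{1}{45 s}$ ($d{\left(s \right)} = \left(-2 - \frac{1}{45 s}\right) - -4 = \left(-2 - \frac{1}{45 s}\right) + 4 = 2 - \frac{1}{45 s}$)
$467221 + d{\left(25 \right)} = 467221 + \left(2 - \frac{1}{45 \cdot 25}\right) = 467221 + \left(2 - \frac{1}{1125}\right) = 467221 + \frac{2249}{1125} = \frac{525625874}{1125}$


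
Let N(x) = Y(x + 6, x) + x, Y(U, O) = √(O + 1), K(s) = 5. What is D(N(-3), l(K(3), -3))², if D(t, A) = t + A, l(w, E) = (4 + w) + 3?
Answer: (9 + I*√2)² ≈ 79.0 + 25.456*I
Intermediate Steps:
l(w, E) = 7 + w
Y(U, O) = √(1 + O)
N(x) = x + √(1 + x) (N(x) = √(1 + x) + x = x + √(1 + x))
D(t, A) = A + t
D(N(-3), l(K(3), -3))² = ((7 + 5) + (-3 + √(1 - 3)))² = (12 + (-3 + √(-2)))² = (12 + (-3 + I*√2))² = (9 + I*√2)²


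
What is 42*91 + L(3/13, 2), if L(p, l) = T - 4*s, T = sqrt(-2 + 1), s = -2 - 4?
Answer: 3846 + I ≈ 3846.0 + 1.0*I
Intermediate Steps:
s = -6
T = I (T = sqrt(-1) = I ≈ 1.0*I)
L(p, l) = 24 + I (L(p, l) = I - 4*(-6) = I + 24 = 24 + I)
42*91 + L(3/13, 2) = 42*91 + (24 + I) = 3822 + (24 + I) = 3846 + I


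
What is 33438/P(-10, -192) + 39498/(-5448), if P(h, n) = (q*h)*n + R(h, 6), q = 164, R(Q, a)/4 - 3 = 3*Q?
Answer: -749553/104924 ≈ -7.1438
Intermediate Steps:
R(Q, a) = 12 + 12*Q (R(Q, a) = 12 + 4*(3*Q) = 12 + 12*Q)
P(h, n) = 12 + 12*h + 164*h*n (P(h, n) = (164*h)*n + (12 + 12*h) = 164*h*n + (12 + 12*h) = 12 + 12*h + 164*h*n)
33438/P(-10, -192) + 39498/(-5448) = 33438/(12 + 12*(-10) + 164*(-10)*(-192)) + 39498/(-5448) = 33438/(12 - 120 + 314880) + 39498*(-1/5448) = 33438/314772 - 29/4 = 33438*(1/314772) - 29/4 = 5573/52462 - 29/4 = -749553/104924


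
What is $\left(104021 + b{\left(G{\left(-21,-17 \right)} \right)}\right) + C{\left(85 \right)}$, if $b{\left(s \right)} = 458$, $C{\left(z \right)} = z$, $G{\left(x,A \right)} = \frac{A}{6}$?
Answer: $104564$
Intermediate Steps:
$G{\left(x,A \right)} = \frac{A}{6}$ ($G{\left(x,A \right)} = A \frac{1}{6} = \frac{A}{6}$)
$\left(104021 + b{\left(G{\left(-21,-17 \right)} \right)}\right) + C{\left(85 \right)} = \left(104021 + 458\right) + 85 = 104479 + 85 = 104564$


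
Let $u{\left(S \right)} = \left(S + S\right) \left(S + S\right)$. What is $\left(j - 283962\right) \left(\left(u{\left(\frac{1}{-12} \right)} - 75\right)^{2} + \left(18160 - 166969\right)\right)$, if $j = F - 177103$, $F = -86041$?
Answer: $\frac{50763739839239}{648} \approx 7.8339 \cdot 10^{10}$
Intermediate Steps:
$u{\left(S \right)} = 4 S^{2}$ ($u{\left(S \right)} = 2 S 2 S = 4 S^{2}$)
$j = -263144$ ($j = -86041 - 177103 = -263144$)
$\left(j - 283962\right) \left(\left(u{\left(\frac{1}{-12} \right)} - 75\right)^{2} + \left(18160 - 166969\right)\right) = \left(-263144 - 283962\right) \left(\left(4 \left(\frac{1}{-12}\right)^{2} - 75\right)^{2} + \left(18160 - 166969\right)\right) = - 547106 \left(\left(4 \left(- \frac{1}{12}\right)^{2} - 75\right)^{2} - 148809\right) = - 547106 \left(\left(4 \cdot \frac{1}{144} - 75\right)^{2} - 148809\right) = - 547106 \left(\left(\frac{1}{36} - 75\right)^{2} - 148809\right) = - 547106 \left(\left(- \frac{2699}{36}\right)^{2} - 148809\right) = - 547106 \left(\frac{7284601}{1296} - 148809\right) = \left(-547106\right) \left(- \frac{185571863}{1296}\right) = \frac{50763739839239}{648}$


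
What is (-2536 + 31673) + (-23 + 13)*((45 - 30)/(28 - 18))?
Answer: 29122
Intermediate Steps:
(-2536 + 31673) + (-23 + 13)*((45 - 30)/(28 - 18)) = 29137 - 150/10 = 29137 - 10*3/2 = 29137 - 15 = 29122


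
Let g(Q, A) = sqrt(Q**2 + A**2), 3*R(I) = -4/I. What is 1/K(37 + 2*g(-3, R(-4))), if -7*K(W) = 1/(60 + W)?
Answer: -679 - 14*sqrt(82)/3 ≈ -721.26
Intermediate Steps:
R(I) = -4/(3*I) (R(I) = (-4/I)/3 = -4/(3*I))
g(Q, A) = sqrt(A**2 + Q**2)
K(W) = -1/(7*(60 + W))
1/K(37 + 2*g(-3, R(-4))) = 1/(-1/(420 + 7*(37 + 2*sqrt((-4/3/(-4))**2 + (-3)**2)))) = 1/(-1/(420 + 7*(37 + 2*sqrt((-4/3*(-1/4))**2 + 9)))) = 1/(-1/(420 + 7*(37 + 2*sqrt((1/3)**2 + 9)))) = 1/(-1/(420 + 7*(37 + 2*sqrt(1/9 + 9)))) = 1/(-1/(420 + 7*(37 + 2*sqrt(82/9)))) = 1/(-1/(420 + 7*(37 + 2*(sqrt(82)/3)))) = 1/(-1/(420 + 7*(37 + 2*sqrt(82)/3))) = 1/(-1/(420 + (259 + 14*sqrt(82)/3))) = 1/(-1/(679 + 14*sqrt(82)/3)) = -679 - 14*sqrt(82)/3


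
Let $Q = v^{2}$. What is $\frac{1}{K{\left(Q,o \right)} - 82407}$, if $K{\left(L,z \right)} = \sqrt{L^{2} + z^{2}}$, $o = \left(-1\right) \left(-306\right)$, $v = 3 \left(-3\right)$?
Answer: $- \frac{27469}{2263604484} - \frac{\sqrt{1237}}{754534828} \approx -1.2182 \cdot 10^{-5}$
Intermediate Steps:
$v = -9$
$o = 306$
$Q = 81$ ($Q = \left(-9\right)^{2} = 81$)
$\frac{1}{K{\left(Q,o \right)} - 82407} = \frac{1}{\sqrt{81^{2} + 306^{2}} - 82407} = \frac{1}{\sqrt{6561 + 93636} - 82407} = \frac{1}{\sqrt{100197} - 82407} = \frac{1}{9 \sqrt{1237} - 82407} = \frac{1}{-82407 + 9 \sqrt{1237}}$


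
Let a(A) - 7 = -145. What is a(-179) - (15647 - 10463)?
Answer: -5322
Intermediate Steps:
a(A) = -138 (a(A) = 7 - 145 = -138)
a(-179) - (15647 - 10463) = -138 - (15647 - 10463) = -138 - 1*5184 = -138 - 5184 = -5322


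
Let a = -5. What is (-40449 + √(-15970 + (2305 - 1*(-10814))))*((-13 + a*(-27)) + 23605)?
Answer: -959733423 + 23727*I*√2851 ≈ -9.5973e+8 + 1.2669e+6*I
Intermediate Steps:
(-40449 + √(-15970 + (2305 - 1*(-10814))))*((-13 + a*(-27)) + 23605) = (-40449 + √(-15970 + (2305 - 1*(-10814))))*((-13 - 5*(-27)) + 23605) = (-40449 + √(-15970 + (2305 + 10814)))*((-13 + 135) + 23605) = (-40449 + √(-15970 + 13119))*(122 + 23605) = (-40449 + √(-2851))*23727 = (-40449 + I*√2851)*23727 = -959733423 + 23727*I*√2851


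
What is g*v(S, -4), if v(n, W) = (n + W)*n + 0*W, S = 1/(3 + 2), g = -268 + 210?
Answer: 1102/25 ≈ 44.080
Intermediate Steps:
g = -58
S = ⅕ (S = 1/5 = ⅕ ≈ 0.20000)
v(n, W) = n*(W + n) (v(n, W) = (W + n)*n + 0 = n*(W + n) + 0 = n*(W + n))
g*v(S, -4) = -58*(-4 + ⅕)/5 = -58*(-19)/(5*5) = -58*(-19/25) = 1102/25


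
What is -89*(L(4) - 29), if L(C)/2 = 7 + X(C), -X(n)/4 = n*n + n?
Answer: 15575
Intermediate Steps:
X(n) = -4*n - 4*n² (X(n) = -4*(n*n + n) = -4*(n² + n) = -4*(n + n²) = -4*n - 4*n²)
L(C) = 14 - 8*C*(1 + C) (L(C) = 2*(7 - 4*C*(1 + C)) = 14 - 8*C*(1 + C))
-89*(L(4) - 29) = -89*((14 - 8*4*(1 + 4)) - 29) = -89*((14 - 8*4*5) - 29) = -89*((14 - 160) - 29) = -89*(-146 - 29) = -89*(-175) = 15575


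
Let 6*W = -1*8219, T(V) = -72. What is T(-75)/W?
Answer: 432/8219 ≈ 0.052561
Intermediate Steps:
W = -8219/6 (W = (-1*8219)/6 = (1/6)*(-8219) = -8219/6 ≈ -1369.8)
T(-75)/W = -72/(-8219/6) = -72*(-6/8219) = 432/8219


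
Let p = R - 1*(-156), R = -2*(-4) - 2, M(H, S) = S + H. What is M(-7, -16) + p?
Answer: 139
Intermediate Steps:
M(H, S) = H + S
R = 6 (R = 8 - 2 = 6)
p = 162 (p = 6 - 1*(-156) = 6 + 156 = 162)
M(-7, -16) + p = (-7 - 16) + 162 = -23 + 162 = 139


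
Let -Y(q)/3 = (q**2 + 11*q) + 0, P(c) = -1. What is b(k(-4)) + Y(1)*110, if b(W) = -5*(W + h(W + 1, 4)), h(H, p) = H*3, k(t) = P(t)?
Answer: -3955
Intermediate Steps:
k(t) = -1
h(H, p) = 3*H
Y(q) = -33*q - 3*q**2 (Y(q) = -3*((q**2 + 11*q) + 0) = -3*(q**2 + 11*q) = -33*q - 3*q**2)
b(W) = -15 - 20*W (b(W) = -5*(W + 3*(W + 1)) = -5*(W + 3*(1 + W)) = -5*(W + (3 + 3*W)) = -5*(3 + 4*W) = -15 - 20*W)
b(k(-4)) + Y(1)*110 = (-15 - 20*(-1)) - 3*1*(11 + 1)*110 = (-15 + 20) - 3*1*12*110 = 5 - 36*110 = 5 - 3960 = -3955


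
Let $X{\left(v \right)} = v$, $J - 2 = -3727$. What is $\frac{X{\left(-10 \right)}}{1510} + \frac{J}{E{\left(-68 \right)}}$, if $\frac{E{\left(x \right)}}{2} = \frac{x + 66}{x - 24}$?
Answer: $- \frac{12936926}{151} \approx -85675.0$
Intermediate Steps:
$J = -3725$ ($J = 2 - 3727 = -3725$)
$E{\left(x \right)} = \frac{2 \left(66 + x\right)}{-24 + x}$ ($E{\left(x \right)} = 2 \frac{x + 66}{x - 24} = 2 \frac{66 + x}{-24 + x} = \frac{2 \left(66 + x\right)}{-24 + x}$)
$\frac{X{\left(-10 \right)}}{1510} + \frac{J}{E{\left(-68 \right)}} = - \frac{10}{1510} - \frac{3725}{2 \frac{1}{-24 - 68} \left(66 - 68\right)} = \left(-10\right) \frac{1}{1510} - \frac{3725}{2 \frac{1}{-92} \left(-2\right)} = - \frac{1}{151} - \frac{3725}{2 \left(- \frac{1}{92}\right) \left(-2\right)} = - \frac{1}{151} - 3725 \frac{1}{\frac{1}{23}} = - \frac{1}{151} - 85675 = - \frac{12936926}{151}$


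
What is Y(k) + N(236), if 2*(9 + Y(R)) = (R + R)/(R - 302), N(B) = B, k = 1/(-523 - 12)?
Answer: 36676618/161571 ≈ 227.00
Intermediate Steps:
k = -1/535 (k = 1/(-535) = -1/535 ≈ -0.0018692)
Y(R) = -9 + R/(-302 + R) (Y(R) = -9 + ((R + R)/(R - 302))/2 = -9 + ((2*R)/(-302 + R))/2 = -9 + (2*R/(-302 + R))/2 = -9 + R/(-302 + R))
Y(k) + N(236) = 2*(1359 - 4*(-1/535))/(-302 - 1/535) + 236 = 2*(1359 + 4/535)/(-161571/535) + 236 = 2*(-535/161571)*(727069/535) + 236 = -1454138/161571 + 236 = 36676618/161571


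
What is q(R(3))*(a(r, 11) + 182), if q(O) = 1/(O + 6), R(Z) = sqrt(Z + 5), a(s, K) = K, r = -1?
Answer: 579/14 - 193*sqrt(2)/14 ≈ 21.861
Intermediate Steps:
R(Z) = sqrt(5 + Z)
q(O) = 1/(6 + O)
q(R(3))*(a(r, 11) + 182) = (11 + 182)/(6 + sqrt(5 + 3)) = 193/(6 + sqrt(8)) = 193/(6 + 2*sqrt(2))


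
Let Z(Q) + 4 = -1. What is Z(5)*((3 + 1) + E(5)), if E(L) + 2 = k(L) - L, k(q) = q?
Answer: -10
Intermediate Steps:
Z(Q) = -5 (Z(Q) = -4 - 1 = -5)
E(L) = -2 (E(L) = -2 + (L - L) = -2 + 0 = -2)
Z(5)*((3 + 1) + E(5)) = -5*((3 + 1) - 2) = -5*(4 - 2) = -5*2 = -10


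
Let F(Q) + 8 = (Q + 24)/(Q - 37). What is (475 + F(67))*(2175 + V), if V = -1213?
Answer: 6782581/15 ≈ 4.5217e+5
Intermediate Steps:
F(Q) = -8 + (24 + Q)/(-37 + Q) (F(Q) = -8 + (Q + 24)/(Q - 37) = -8 + (24 + Q)/(-37 + Q))
(475 + F(67))*(2175 + V) = (475 + (320 - 7*67)/(-37 + 67))*(2175 - 1213) = (475 + (320 - 469)/30)*962 = (475 + (1/30)*(-149))*962 = (475 - 149/30)*962 = (14101/30)*962 = 6782581/15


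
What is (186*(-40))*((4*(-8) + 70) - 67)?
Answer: 215760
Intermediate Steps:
(186*(-40))*((4*(-8) + 70) - 67) = -7440*((-32 + 70) - 67) = -7440*(38 - 67) = -7440*(-29) = 215760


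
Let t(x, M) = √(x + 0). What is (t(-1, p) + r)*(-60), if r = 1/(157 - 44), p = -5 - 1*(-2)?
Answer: -60/113 - 60*I ≈ -0.53097 - 60.0*I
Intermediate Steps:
p = -3 (p = -5 + 2 = -3)
t(x, M) = √x
r = 1/113 ≈ 0.0088496
(t(-1, p) + r)*(-60) = (√(-1) + 1/113)*(-60) = (I + 1/113)*(-60) = (1/113 + I)*(-60) = -60/113 - 60*I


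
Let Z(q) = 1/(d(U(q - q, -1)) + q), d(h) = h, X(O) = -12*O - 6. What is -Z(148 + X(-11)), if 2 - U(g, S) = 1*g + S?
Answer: -1/277 ≈ -0.0036101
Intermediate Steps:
X(O) = -6 - 12*O
U(g, S) = 2 - S - g (U(g, S) = 2 - (1*g + S) = 2 - (g + S) = 2 - (S + g) = 2 + (-S - g) = 2 - S - g)
Z(q) = 1/(3 + q) (Z(q) = 1/((2 - 1*(-1) - (q - q)) + q) = 1/((2 + 1 - 1*0) + q) = 1/((2 + 1 + 0) + q) = 1/(3 + q))
-Z(148 + X(-11)) = -1/(3 + (148 + (-6 - 12*(-11)))) = -1/(3 + (148 + (-6 + 132))) = -1/(3 + (148 + 126)) = -1/(3 + 274) = -1/277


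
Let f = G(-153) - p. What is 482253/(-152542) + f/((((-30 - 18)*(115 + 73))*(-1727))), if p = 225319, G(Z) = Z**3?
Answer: -253011197843/74290089588 ≈ -3.4057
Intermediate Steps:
f = -3806896 (f = (-153)**3 - 1*225319 = -3581577 - 225319 = -3806896)
482253/(-152542) + f/((((-30 - 18)*(115 + 73))*(-1727))) = 482253/(-152542) - 3806896*(-1/(1727*(-30 - 18)*(115 + 73))) = 482253*(-1/152542) - 3806896/(-48*188*(-1727)) = -482253/152542 - 3806896/((-9024*(-1727))) = -482253/152542 - 3806896/15584448 = -482253/152542 - 3806896*1/15584448 = -482253/152542 - 237931/974028 = -253011197843/74290089588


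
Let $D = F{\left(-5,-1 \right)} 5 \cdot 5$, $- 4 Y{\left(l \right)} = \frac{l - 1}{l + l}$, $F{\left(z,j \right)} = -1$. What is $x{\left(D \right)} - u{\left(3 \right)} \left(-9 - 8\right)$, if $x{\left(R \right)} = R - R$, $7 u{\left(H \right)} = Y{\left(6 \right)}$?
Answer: $- \frac{85}{336} \approx -0.25298$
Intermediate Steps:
$Y{\left(l \right)} = - \frac{-1 + l}{8 l}$ ($Y{\left(l \right)} = - \frac{\left(l - 1\right) \frac{1}{l + l}}{4} = - \frac{\left(-1 + l\right) \frac{1}{2 l}}{4} = - \frac{\frac{1}{2} \frac{1}{l} \left(-1 + l\right)}{4} = - \frac{-1 + l}{8 l}$)
$u{\left(H \right)} = - \frac{5}{336}$ ($u{\left(H \right)} = \frac{\frac{1}{8} \cdot \frac{1}{6} \left(1 - 6\right)}{7} = \frac{\frac{1}{8} \cdot \frac{1}{6} \left(-5\right)}{7} = \frac{1}{7} \left(- \frac{5}{48}\right) = - \frac{5}{336}$)
$D = -25$ ($D = \left(-1\right) 5 \cdot 5 = \left(-5\right) 5 = -25$)
$x{\left(R \right)} = 0$
$x{\left(D \right)} - u{\left(3 \right)} \left(-9 - 8\right) = 0 - - \frac{5 \left(-9 - 8\right)}{336} = 0 - \left(- \frac{5}{336}\right) \left(-17\right) = 0 - \frac{85}{336} = - \frac{85}{336}$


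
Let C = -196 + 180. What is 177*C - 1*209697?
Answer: -212529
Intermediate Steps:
C = -16
177*C - 1*209697 = 177*(-16) - 1*209697 = -2832 - 209697 = -212529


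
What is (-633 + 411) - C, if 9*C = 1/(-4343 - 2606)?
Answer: -13884101/62541 ≈ -222.00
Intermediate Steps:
C = -1/62541 (C = 1/(9*(-4343 - 2606)) = (⅑)/(-6949) = (⅑)*(-1/6949) = -1/62541 ≈ -1.5989e-5)
(-633 + 411) - C = (-633 + 411) - 1*(-1/62541) = -222 + 1/62541 = -13884101/62541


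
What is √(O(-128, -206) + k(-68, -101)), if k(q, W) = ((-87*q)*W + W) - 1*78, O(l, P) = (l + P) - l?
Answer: I*√597901 ≈ 773.24*I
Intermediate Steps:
O(l, P) = P (O(l, P) = (P + l) - l = P)
k(q, W) = -78 + W - 87*W*q (k(q, W) = (-87*W*q + W) - 78 = (W - 87*W*q) - 78 = -78 + W - 87*W*q)
√(O(-128, -206) + k(-68, -101)) = √(-206 + (-78 - 101 - 87*(-101)*(-68))) = √(-206 + (-78 - 101 - 597516)) = √(-206 - 597695) = √(-597901) = I*√597901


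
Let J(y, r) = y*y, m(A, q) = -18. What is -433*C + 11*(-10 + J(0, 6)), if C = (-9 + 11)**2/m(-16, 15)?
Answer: -124/9 ≈ -13.778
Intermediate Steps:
J(y, r) = y**2
C = -2/9 (C = (-9 + 11)**2/(-18) = 2**2*(-1/18) = 4*(-1/18) = -2/9 ≈ -0.22222)
-433*C + 11*(-10 + J(0, 6)) = -433*(-2/9) + 11*(-10 + 0**2) = 866/9 + 11*(-10 + 0) = 866/9 + 11*(-10) = 866/9 - 110 = -124/9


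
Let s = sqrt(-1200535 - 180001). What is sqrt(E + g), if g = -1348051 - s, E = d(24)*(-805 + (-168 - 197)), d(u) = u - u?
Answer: sqrt(-1348051 - 2*I*sqrt(345134)) ≈ 0.506 - 1161.1*I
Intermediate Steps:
d(u) = 0
s = 2*I*sqrt(345134) (s = sqrt(-1380536) = 2*I*sqrt(345134) ≈ 1175.0*I)
E = 0 (E = 0*(-805 + (-168 - 197)) = 0*(-805 - 365) = 0*(-1170) = 0)
g = -1348051 - 2*I*sqrt(345134) ≈ -1.3481e+6 - 1175.0*I
sqrt(E + g) = sqrt(0 + (-1348051 - 2*I*sqrt(345134))) = sqrt(-1348051 - 2*I*sqrt(345134))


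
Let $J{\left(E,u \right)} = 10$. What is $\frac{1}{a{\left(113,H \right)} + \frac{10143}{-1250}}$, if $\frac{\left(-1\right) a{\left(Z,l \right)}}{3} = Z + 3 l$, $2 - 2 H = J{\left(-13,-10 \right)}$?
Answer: $- \frac{1250}{388893} \approx -0.0032143$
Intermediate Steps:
$H = -4$ ($H = 1 - 5 = -4$)
$a{\left(Z,l \right)} = - 9 l - 3 Z$ ($a{\left(Z,l \right)} = - 3 \left(Z + 3 l\right) = - 9 l - 3 Z$)
$\frac{1}{a{\left(113,H \right)} + \frac{10143}{-1250}} = \frac{1}{\left(\left(-9\right) \left(-4\right) - 339\right) + \frac{10143}{-1250}} = \frac{1}{\left(36 - 339\right) + 10143 \left(- \frac{1}{1250}\right)} = \frac{1}{-303 - \frac{10143}{1250}} = \frac{1}{- \frac{388893}{1250}} = - \frac{1250}{388893}$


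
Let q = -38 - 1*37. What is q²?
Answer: 5625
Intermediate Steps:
q = -75 (q = -38 - 37 = -75)
q² = (-75)² = 5625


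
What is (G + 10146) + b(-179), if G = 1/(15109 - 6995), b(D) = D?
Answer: 80872239/8114 ≈ 9967.0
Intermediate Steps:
G = 1/8114 ≈ 0.00012324
(G + 10146) + b(-179) = (1/8114 + 10146) - 179 = 82324645/8114 - 179 = 80872239/8114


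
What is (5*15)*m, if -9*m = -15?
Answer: 125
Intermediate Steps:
m = 5/3 (m = -⅑*(-15) = 5/3 ≈ 1.6667)
(5*15)*m = (5*15)*(5/3) = 75*(5/3) = 125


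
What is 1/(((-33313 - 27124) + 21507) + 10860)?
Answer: -1/28070 ≈ -3.5625e-5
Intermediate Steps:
1/(((-33313 - 27124) + 21507) + 10860) = 1/((-60437 + 21507) + 10860) = 1/(-38930 + 10860) = 1/(-28070) = -1/28070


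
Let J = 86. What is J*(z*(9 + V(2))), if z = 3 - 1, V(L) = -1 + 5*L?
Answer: 3096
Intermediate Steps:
z = 2
J*(z*(9 + V(2))) = 86*(2*(9 + (-1 + 5*2))) = 86*(2*(9 + (-1 + 10))) = 86*(2*(9 + 9)) = 86*(2*18) = 86*36 = 3096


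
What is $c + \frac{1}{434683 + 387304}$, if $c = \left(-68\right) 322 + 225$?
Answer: $- \frac{17813280276}{821987} \approx -21671.0$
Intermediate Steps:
$c = -21671$ ($c = -21896 + 225 = -21671$)
$c + \frac{1}{434683 + 387304} = -21671 + \frac{1}{434683 + 387304} = -21671 + \frac{1}{821987} = - \frac{17813280276}{821987}$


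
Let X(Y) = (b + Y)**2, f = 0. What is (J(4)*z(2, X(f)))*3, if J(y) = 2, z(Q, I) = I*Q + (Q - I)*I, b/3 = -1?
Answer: -270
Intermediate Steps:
b = -3 (b = 3*(-1) = -3)
X(Y) = (-3 + Y)**2
z(Q, I) = I*Q + I*(Q - I)
(J(4)*z(2, X(f)))*3 = (2*((-3 + 0)**2*(-(-3 + 0)**2 + 2*2)))*3 = (2*((-3)**2*(-1*(-3)**2 + 4)))*3 = (2*(9*(-1*9 + 4)))*3 = (2*(9*(-9 + 4)))*3 = (2*(9*(-5)))*3 = (2*(-45))*3 = -90*3 = -270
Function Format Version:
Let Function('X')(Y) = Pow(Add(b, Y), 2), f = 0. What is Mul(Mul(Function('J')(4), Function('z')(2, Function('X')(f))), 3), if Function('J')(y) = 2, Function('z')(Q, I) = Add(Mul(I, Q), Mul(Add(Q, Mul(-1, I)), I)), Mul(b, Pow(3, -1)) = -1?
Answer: -270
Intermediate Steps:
b = -3 (b = Mul(3, -1) = -3)
Function('X')(Y) = Pow(Add(-3, Y), 2)
Function('z')(Q, I) = Add(Mul(I, Q), Mul(I, Add(Q, Mul(-1, I))))
Mul(Mul(Function('J')(4), Function('z')(2, Function('X')(f))), 3) = Mul(Mul(2, Mul(Pow(Add(-3, 0), 2), Add(Mul(-1, Pow(Add(-3, 0), 2)), Mul(2, 2)))), 3) = Mul(Mul(2, Mul(Pow(-3, 2), Add(Mul(-1, Pow(-3, 2)), 4))), 3) = Mul(Mul(2, Mul(9, Add(Mul(-1, 9), 4))), 3) = Mul(Mul(2, Mul(9, Add(-9, 4))), 3) = Mul(Mul(2, Mul(9, -5)), 3) = Mul(Mul(2, -45), 3) = Mul(-90, 3) = -270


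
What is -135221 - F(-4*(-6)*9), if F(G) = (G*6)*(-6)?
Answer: -127445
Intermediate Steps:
F(G) = -36*G (F(G) = (6*G)*(-6) = -36*G)
-135221 - F(-4*(-6)*9) = -135221 - (-36)*-4*(-6)*9 = -135221 - (-36)*24*9 = -135221 - (-36)*216 = -135221 - 1*(-7776) = -135221 + 7776 = -127445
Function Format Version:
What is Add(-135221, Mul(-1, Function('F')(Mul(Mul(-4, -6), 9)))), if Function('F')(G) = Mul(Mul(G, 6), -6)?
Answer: -127445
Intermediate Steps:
Function('F')(G) = Mul(-36, G) (Function('F')(G) = Mul(Mul(6, G), -6) = Mul(-36, G))
Add(-135221, Mul(-1, Function('F')(Mul(Mul(-4, -6), 9)))) = Add(-135221, Mul(-1, Mul(-36, Mul(Mul(-4, -6), 9)))) = Add(-135221, Mul(-1, Mul(-36, Mul(24, 9)))) = Add(-135221, Mul(-1, Mul(-36, 216))) = Add(-135221, Mul(-1, -7776)) = Add(-135221, 7776) = -127445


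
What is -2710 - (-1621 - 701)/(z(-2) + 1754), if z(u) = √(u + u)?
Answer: -2083324103/769130 - 1161*I/769130 ≈ -2708.7 - 0.0015095*I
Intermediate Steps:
z(u) = √2*√u (z(u) = √(2*u) = √2*√u)
-2710 - (-1621 - 701)/(z(-2) + 1754) = -2710 - (-1621 - 701)/(√2*√(-2) + 1754) = -2710 - (-2322)/(√2*(I*√2) + 1754) = -2710 - (-2322)/(2*I + 1754) = -2710 - (-2322)/(1754 + 2*I) = -2710 - (-2322)*(1754 - 2*I)/3076520 = -2710 - (-1161)*(1754 - 2*I)/1538260 = -2710 + 1161*(1754 - 2*I)/1538260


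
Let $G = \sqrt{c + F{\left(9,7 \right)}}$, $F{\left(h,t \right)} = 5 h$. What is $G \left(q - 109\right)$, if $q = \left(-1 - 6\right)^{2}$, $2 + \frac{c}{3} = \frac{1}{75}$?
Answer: $- 48 \sqrt{61} \approx -374.89$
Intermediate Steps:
$c = - \frac{149}{25}$ ($c = -6 + \frac{3}{75} = -6 + 3 \cdot \frac{1}{75} = -6 + \frac{1}{25} = - \frac{149}{25} \approx -5.96$)
$q = 49$ ($q = \left(-7\right)^{2} = 49$)
$G = \frac{4 \sqrt{61}}{5}$ ($G = \sqrt{- \frac{149}{25} + 5 \cdot 9} = \sqrt{- \frac{149}{25} + 45} = \sqrt{\frac{976}{25}} = \frac{4 \sqrt{61}}{5} \approx 6.2482$)
$G \left(q - 109\right) = \frac{4 \sqrt{61}}{5} \left(49 - 109\right) = \frac{4 \sqrt{61}}{5} \left(-60\right) = - 48 \sqrt{61}$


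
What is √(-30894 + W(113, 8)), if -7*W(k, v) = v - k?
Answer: 3*I*√3431 ≈ 175.72*I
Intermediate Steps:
W(k, v) = -v/7 + k/7 (W(k, v) = -(v - k)/7 = -v/7 + k/7)
√(-30894 + W(113, 8)) = √(-30894 + (-⅐*8 + (⅐)*113)) = √(-30894 + (-8/7 + 113/7)) = √(-30894 + 15) = √(-30879) = 3*I*√3431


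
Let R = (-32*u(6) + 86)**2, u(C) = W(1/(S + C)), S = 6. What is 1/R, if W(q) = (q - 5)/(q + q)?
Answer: 1/1060900 ≈ 9.4260e-7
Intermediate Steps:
W(q) = (-5 + q)/(2*q) (W(q) = (-5 + q)/((2*q)) = (-5 + q)*(1/(2*q)) = (-5 + q)/(2*q))
u(C) = (-5 + 1/(6 + C))*(6 + C)/2 (u(C) = (-5 + 1/(6 + C))/(2*(1/(6 + C))) = (6 + C)*(-5 + 1/(6 + C))/2 = (-5 + 1/(6 + C))*(6 + C)/2)
R = 1060900 (R = (-32*(-29/2 - 5/2*6) + 86)**2 = (-32*(-29/2 - 15) + 86)**2 = (-32*(-59/2) + 86)**2 = (944 + 86)**2 = 1030**2 = 1060900)
1/R = 1/1060900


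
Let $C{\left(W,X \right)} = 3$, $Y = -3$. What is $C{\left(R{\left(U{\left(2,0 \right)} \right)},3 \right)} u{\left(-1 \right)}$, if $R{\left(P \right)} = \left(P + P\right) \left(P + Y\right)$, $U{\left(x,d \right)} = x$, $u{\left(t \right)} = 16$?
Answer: $48$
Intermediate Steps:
$R{\left(P \right)} = 2 P \left(-3 + P\right)$ ($R{\left(P \right)} = \left(P + P\right) \left(P - 3\right) = 2 P \left(-3 + P\right)$)
$C{\left(R{\left(U{\left(2,0 \right)} \right)},3 \right)} u{\left(-1 \right)} = 3 \cdot 16 = 48$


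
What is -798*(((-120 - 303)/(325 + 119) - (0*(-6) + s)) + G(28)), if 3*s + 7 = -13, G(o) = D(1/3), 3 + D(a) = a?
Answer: -179949/74 ≈ -2431.7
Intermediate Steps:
D(a) = -3 + a
G(o) = -8/3 (G(o) = -3 + 1/3 = -3 + 1*(⅓) = -3 + ⅓ = -8/3)
s = -20/3 (s = -7/3 + (⅓)*(-13) = -7/3 - 13/3 = -20/3 ≈ -6.6667)
-798*(((-120 - 303)/(325 + 119) - (0*(-6) + s)) + G(28)) = -798*(((-120 - 303)/(325 + 119) - (0*(-6) - 20/3)) - 8/3) = -798*((-423/444 - (0 - 20/3)) - 8/3) = -798*((-423*1/444 - 1*(-20/3)) - 8/3) = -798*((-141/148 + 20/3) - 8/3) = -798*(2537/444 - 8/3) = -798*451/148 = -179949/74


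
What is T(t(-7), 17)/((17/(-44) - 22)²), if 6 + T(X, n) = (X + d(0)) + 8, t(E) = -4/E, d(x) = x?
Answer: 34848/6791575 ≈ 0.0051311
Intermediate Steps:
T(X, n) = 2 + X (T(X, n) = -6 + ((X + 0) + 8) = -6 + (X + 8) = -6 + (8 + X) = 2 + X)
T(t(-7), 17)/((17/(-44) - 22)²) = (2 - 4/(-7))/((17/(-44) - 22)²) = (2 - 4*(-⅐))/((17*(-1/44) - 22)²) = (2 + 4/7)/((-17/44 - 22)²) = 18/(7*((-985/44)²)) = 18/(7*(970225/1936)) = (18/7)*(1936/970225) = 34848/6791575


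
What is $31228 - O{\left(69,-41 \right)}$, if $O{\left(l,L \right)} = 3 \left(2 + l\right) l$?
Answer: $16531$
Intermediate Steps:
$O{\left(l,L \right)} = l \left(6 + 3 l\right)$ ($O{\left(l,L \right)} = \left(6 + 3 l\right) l = l \left(6 + 3 l\right)$)
$31228 - O{\left(69,-41 \right)} = 31228 - 3 \cdot 69 \left(2 + 69\right) = 31228 - 3 \cdot 69 \cdot 71 = 31228 - 14697 = 16531$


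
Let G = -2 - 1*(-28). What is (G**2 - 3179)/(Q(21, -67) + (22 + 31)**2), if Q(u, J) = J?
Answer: -2503/2742 ≈ -0.91284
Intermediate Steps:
G = 26 (G = -2 + 28 = 26)
(G**2 - 3179)/(Q(21, -67) + (22 + 31)**2) = (26**2 - 3179)/(-67 + (22 + 31)**2) = (676 - 3179)/(-67 + 53**2) = -2503/(-67 + 2809) = -2503/2742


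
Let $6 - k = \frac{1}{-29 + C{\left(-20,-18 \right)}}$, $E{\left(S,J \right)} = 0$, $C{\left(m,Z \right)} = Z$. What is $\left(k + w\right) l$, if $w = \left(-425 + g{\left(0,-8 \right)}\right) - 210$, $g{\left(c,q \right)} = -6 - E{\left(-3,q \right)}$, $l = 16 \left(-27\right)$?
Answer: $\frac{12892608}{47} \approx 2.7431 \cdot 10^{5}$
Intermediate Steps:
$l = -432$
$g{\left(c,q \right)} = -6$ ($g{\left(c,q \right)} = -6 - 0 = -6 + 0 = -6$)
$w = -641$ ($w = \left(-425 - 6\right) - 210 = -431 - 210 = -641$)
$k = \frac{283}{47}$ ($k = 6 - \frac{1}{-29 - 18} = 6 - \frac{1}{-47} = 6 - - \frac{1}{47} = 6 + \frac{1}{47} = \frac{283}{47} \approx 6.0213$)
$\left(k + w\right) l = \left(\frac{283}{47} - 641\right) \left(-432\right) = \left(- \frac{29844}{47}\right) \left(-432\right) = \frac{12892608}{47}$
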